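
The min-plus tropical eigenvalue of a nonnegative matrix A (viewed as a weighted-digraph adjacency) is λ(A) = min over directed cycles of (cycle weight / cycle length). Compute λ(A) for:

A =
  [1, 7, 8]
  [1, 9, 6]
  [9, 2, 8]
λ(A) = 1

Enumerate directed cycles and compute their means (weight / length). Sample:
  cycle 0 → 0: weight = 1, length = 1, mean = 1/1 ≈ 1.000
  cycle 1 → 1: weight = 9, length = 1, mean = 9/1 ≈ 9.000
  cycle 2 → 2: weight = 8, length = 1, mean = 8/1 ≈ 8.000
  cycle 0 → 1 → 0: weight = 8, length = 2, mean = 8/2 ≈ 4.000
  cycle 0 → 2 → 0: weight = 17, length = 2, mean = 17/2 ≈ 8.500
  cycle 1 → 0 → 1: weight = 8, length = 2, mean = 8/2 ≈ 4.000
Minimum mean = 1.000, attained e.g. along the cycle 0 → 0 with weight 1 and length 1. So λ(A) = 1/1 = 1.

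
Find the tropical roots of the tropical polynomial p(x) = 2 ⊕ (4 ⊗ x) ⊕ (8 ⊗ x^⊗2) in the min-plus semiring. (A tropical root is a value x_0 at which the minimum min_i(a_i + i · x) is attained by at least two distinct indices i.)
Roots: {-4, -2}

Each tropical root is a break point of the lower envelope of the lines y = a_i + i · x (there are 3 lines, with slopes 0, 1, ..., 2). Only the lines that attain the minimum somewhere contribute to roots; other lines are dominated. Here the surviving (envelope) indices are i = 2, i = 1, i = 0.
Intersections between consecutive envelope lines give the roots: for adjacent envelope indices i < j the intersection is x = (a_i − a_j) / (j − i). Reading off the sorted break points: {-4, -2}.
Verification: at each break x_0, at least two indices attain the minimum of min_i(a_i + i · x_0).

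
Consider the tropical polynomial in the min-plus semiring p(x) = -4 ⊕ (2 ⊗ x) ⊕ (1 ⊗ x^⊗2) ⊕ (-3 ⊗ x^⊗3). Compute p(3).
p(3) = -4

A tropical monomial a ⊗ x^⊗i evaluates to a + i · x. Evaluating each term at x = 3:
  Term 0 contributes -4 + 0 · 3 = -4
  Term 1 contributes 2 + 1 · 3 = 5
  Term 2 contributes 1 + 2 · 3 = 7
  Term 3 contributes -3 + 3 · 3 = 6
p(3) = ⊕ of these = min[-4, 5, 7, 6] = -4.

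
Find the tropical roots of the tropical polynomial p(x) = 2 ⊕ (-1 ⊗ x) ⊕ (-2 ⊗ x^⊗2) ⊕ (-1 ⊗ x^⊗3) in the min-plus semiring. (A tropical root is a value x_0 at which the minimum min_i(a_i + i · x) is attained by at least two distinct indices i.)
Roots: {-1, 1, 3}

Each tropical root is a break point of the lower envelope of the lines y = a_i + i · x (there are 4 lines, with slopes 0, 1, ..., 3). Only the lines that attain the minimum somewhere contribute to roots; other lines are dominated. Here the surviving (envelope) indices are i = 3, i = 2, i = 1, i = 0.
Intersections between consecutive envelope lines give the roots: for adjacent envelope indices i < j the intersection is x = (a_i − a_j) / (j − i). Reading off the sorted break points: {-1, 1, 3}.
Verification: at each break x_0, at least two indices attain the minimum of min_i(a_i + i · x_0).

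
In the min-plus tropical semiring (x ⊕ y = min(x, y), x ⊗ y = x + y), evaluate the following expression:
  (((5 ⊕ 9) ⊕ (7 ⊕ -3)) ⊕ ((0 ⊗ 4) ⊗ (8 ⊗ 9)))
(((5 ⊕ 9) ⊕ (7 ⊕ -3)) ⊕ ((0 ⊗ 4) ⊗ (8 ⊗ 9))) = -3

Expand innermost to outermost. Recall ⊕ takes the minimum of its arguments and ⊗ takes their sum. Working out the expression (((5 ⊕ 9) ⊕ (7 ⊕ -3)) ⊕ ((0 ⊗ 4) ⊗ (8 ⊗ 9))) gives -3.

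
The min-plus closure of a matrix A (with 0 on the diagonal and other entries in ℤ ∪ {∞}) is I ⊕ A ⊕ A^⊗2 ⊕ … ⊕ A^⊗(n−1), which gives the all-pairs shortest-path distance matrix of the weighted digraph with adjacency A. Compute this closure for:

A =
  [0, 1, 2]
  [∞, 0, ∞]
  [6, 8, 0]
Closure =
  [0, 1, 2]
  [∞, 0, ∞]
  [6, 7, 0]

This is the Floyd-Warshall all-pairs shortest-path computation. For each intermediate vertex k = 0, 1, …, 2, update dist[i][j] ← min(dist[i][j], dist[i][k] + dist[k][j]). The final matrix gives, for each (i, j), the minimum total weight of any directed path from i to j (possibly empty when i = j).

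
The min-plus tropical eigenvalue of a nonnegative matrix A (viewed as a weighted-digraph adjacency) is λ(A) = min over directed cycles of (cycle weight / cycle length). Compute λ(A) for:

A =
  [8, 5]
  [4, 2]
λ(A) = 2

Enumerate directed cycles and compute their means (weight / length). Sample:
  cycle 0 → 0: weight = 8, length = 1, mean = 8/1 ≈ 8.000
  cycle 1 → 1: weight = 2, length = 1, mean = 2/1 ≈ 2.000
  cycle 0 → 1 → 0: weight = 9, length = 2, mean = 9/2 ≈ 4.500
  cycle 1 → 0 → 1: weight = 9, length = 2, mean = 9/2 ≈ 4.500
Minimum mean = 2.000, attained e.g. along the cycle 1 → 1 with weight 2 and length 1. So λ(A) = 2/1 = 2.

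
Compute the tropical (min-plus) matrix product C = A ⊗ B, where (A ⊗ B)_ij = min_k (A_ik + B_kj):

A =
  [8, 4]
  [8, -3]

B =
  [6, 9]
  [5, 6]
A ⊗ B =
  [9, 10]
  [2, 3]

Apply the min-plus product entry-by-entry:
  C[0][0] = min over k of (A[0][0] + B[0][0] = 8 + 6 = 14, A[0][1] + B[1][0] = 4 + 5 = 9) = 9 (attained at k = 1)
  C[0][1] = min over k of (A[0][0] + B[0][1] = 8 + 9 = 17, A[0][1] + B[1][1] = 4 + 6 = 10) = 10 (attained at k = 1)
  C[1][0] = min over k of (A[1][0] + B[0][0] = 8 + 6 = 14, A[1][1] + B[1][0] = -3 + 5 = 2) = 2 (attained at k = 1)
  C[1][1] = min over k of (A[1][0] + B[0][1] = 8 + 9 = 17, A[1][1] + B[1][1] = -3 + 6 = 3) = 3 (attained at k = 1)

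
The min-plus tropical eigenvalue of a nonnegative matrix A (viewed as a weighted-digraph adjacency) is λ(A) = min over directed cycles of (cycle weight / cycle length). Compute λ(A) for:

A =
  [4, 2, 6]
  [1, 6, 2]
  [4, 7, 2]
λ(A) = 3/2

Enumerate directed cycles and compute their means (weight / length). Sample:
  cycle 0 → 0: weight = 4, length = 1, mean = 4/1 ≈ 4.000
  cycle 1 → 1: weight = 6, length = 1, mean = 6/1 ≈ 6.000
  cycle 2 → 2: weight = 2, length = 1, mean = 2/1 ≈ 2.000
  cycle 0 → 1 → 0: weight = 3, length = 2, mean = 3/2 ≈ 1.500
  cycle 0 → 2 → 0: weight = 10, length = 2, mean = 10/2 ≈ 5.000
  cycle 1 → 0 → 1: weight = 3, length = 2, mean = 3/2 ≈ 1.500
Minimum mean = 1.500, attained e.g. along the cycle 0 → 1 → 0 with weight 3 and length 2. So λ(A) = 3/2 = 3/2.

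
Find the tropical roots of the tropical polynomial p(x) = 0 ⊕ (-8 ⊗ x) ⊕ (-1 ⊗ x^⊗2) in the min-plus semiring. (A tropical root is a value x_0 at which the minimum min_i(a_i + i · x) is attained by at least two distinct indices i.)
Roots: {-7, 8}

Each tropical root is a break point of the lower envelope of the lines y = a_i + i · x (there are 3 lines, with slopes 0, 1, ..., 2). Only the lines that attain the minimum somewhere contribute to roots; other lines are dominated. Here the surviving (envelope) indices are i = 2, i = 1, i = 0.
Intersections between consecutive envelope lines give the roots: for adjacent envelope indices i < j the intersection is x = (a_i − a_j) / (j − i). Reading off the sorted break points: {-7, 8}.
Verification: at each break x_0, at least two indices attain the minimum of min_i(a_i + i · x_0).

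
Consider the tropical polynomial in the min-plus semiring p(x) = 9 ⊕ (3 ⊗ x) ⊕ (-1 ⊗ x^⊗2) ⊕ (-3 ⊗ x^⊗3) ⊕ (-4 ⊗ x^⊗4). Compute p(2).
p(2) = 3

A tropical monomial a ⊗ x^⊗i evaluates to a + i · x. Evaluating each term at x = 2:
  Term 0 contributes 9 + 0 · 2 = 9
  Term 1 contributes 3 + 1 · 2 = 5
  Term 2 contributes -1 + 2 · 2 = 3
  Term 3 contributes -3 + 3 · 2 = 3
  Term 4 contributes -4 + 4 · 2 = 4
p(2) = ⊕ of these = min[9, 5, 3, 3, 4] = 3.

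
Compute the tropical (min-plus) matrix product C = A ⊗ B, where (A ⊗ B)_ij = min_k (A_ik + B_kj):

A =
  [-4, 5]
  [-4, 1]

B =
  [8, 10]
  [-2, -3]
A ⊗ B =
  [3, 2]
  [-1, -2]

Apply the min-plus product entry-by-entry:
  C[0][0] = min over k of (A[0][0] + B[0][0] = -4 + 8 = 4, A[0][1] + B[1][0] = 5 + -2 = 3) = 3 (attained at k = 1)
  C[0][1] = min over k of (A[0][0] + B[0][1] = -4 + 10 = 6, A[0][1] + B[1][1] = 5 + -3 = 2) = 2 (attained at k = 1)
  C[1][0] = min over k of (A[1][0] + B[0][0] = -4 + 8 = 4, A[1][1] + B[1][0] = 1 + -2 = -1) = -1 (attained at k = 1)
  C[1][1] = min over k of (A[1][0] + B[0][1] = -4 + 10 = 6, A[1][1] + B[1][1] = 1 + -3 = -2) = -2 (attained at k = 1)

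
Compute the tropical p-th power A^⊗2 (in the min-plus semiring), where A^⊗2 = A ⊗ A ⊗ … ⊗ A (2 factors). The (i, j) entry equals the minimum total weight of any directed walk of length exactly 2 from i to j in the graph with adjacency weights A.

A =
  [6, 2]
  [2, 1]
A^⊗2 =
  [4, 3]
  [3, 2]

Each entry (A^⊗2)_ij equals the minimum over all length-2 walks i = v_0 → v_1 → … → v_2 = j of Σ_t A[v_t][v_{t+1}]. For example, for (i, j) = (0, 1) we minimise over 2 possible intermediate vertex sequences; the minimum is 3, attained along the walk 0 → 1 → 1.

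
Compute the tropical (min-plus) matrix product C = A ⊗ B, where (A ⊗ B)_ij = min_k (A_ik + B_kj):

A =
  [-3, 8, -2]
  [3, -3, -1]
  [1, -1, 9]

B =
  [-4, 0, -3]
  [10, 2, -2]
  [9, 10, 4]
A ⊗ B =
  [-7, -3, -6]
  [-1, -1, -5]
  [-3, 1, -3]

Apply the min-plus product entry-by-entry:
  C[0][0] = min over k of (A[0][0] + B[0][0] = -3 + -4 = -7, A[0][1] + B[1][0] = 8 + 10 = 18, A[0][2] + B[2][0] = -2 + 9 = 7) = -7 (attained at k = 0)
  C[0][1] = min over k of (A[0][0] + B[0][1] = -3 + 0 = -3, A[0][1] + B[1][1] = 8 + 2 = 10, A[0][2] + B[2][1] = -2 + 10 = 8) = -3 (attained at k = 0)
  C[0][2] = min over k of (A[0][0] + B[0][2] = -3 + -3 = -6, A[0][1] + B[1][2] = 8 + -2 = 6, A[0][2] + B[2][2] = -2 + 4 = 2) = -6 (attained at k = 0)
  C[1][0] = min over k of (A[1][0] + B[0][0] = 3 + -4 = -1, A[1][1] + B[1][0] = -3 + 10 = 7, A[1][2] + B[2][0] = -1 + 9 = 8) = -1 (attained at k = 0)
  C[1][1] = min over k of (A[1][0] + B[0][1] = 3 + 0 = 3, A[1][1] + B[1][1] = -3 + 2 = -1, A[1][2] + B[2][1] = -1 + 10 = 9) = -1 (attained at k = 1)
  C[1][2] = min over k of (A[1][0] + B[0][2] = 3 + -3 = 0, A[1][1] + B[1][2] = -3 + -2 = -5, A[1][2] + B[2][2] = -1 + 4 = 3) = -5 (attained at k = 1)
  C[2][0] = min over k of (A[2][0] + B[0][0] = 1 + -4 = -3, A[2][1] + B[1][0] = -1 + 10 = 9, A[2][2] + B[2][0] = 9 + 9 = 18) = -3 (attained at k = 0)
  C[2][1] = min over k of (A[2][0] + B[0][1] = 1 + 0 = 1, A[2][1] + B[1][1] = -1 + 2 = 1, A[2][2] + B[2][1] = 9 + 10 = 19) = 1 (attained at k = 0)
  C[2][2] = min over k of (A[2][0] + B[0][2] = 1 + -3 = -2, A[2][1] + B[1][2] = -1 + -2 = -3, A[2][2] + B[2][2] = 9 + 4 = 13) = -3 (attained at k = 1)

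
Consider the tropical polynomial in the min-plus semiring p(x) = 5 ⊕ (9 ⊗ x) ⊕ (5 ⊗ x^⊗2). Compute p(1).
p(1) = 5

A tropical monomial a ⊗ x^⊗i evaluates to a + i · x. Evaluating each term at x = 1:
  Term 0 contributes 5 + 0 · 1 = 5
  Term 1 contributes 9 + 1 · 1 = 10
  Term 2 contributes 5 + 2 · 1 = 7
p(1) = ⊕ of these = min[5, 10, 7] = 5.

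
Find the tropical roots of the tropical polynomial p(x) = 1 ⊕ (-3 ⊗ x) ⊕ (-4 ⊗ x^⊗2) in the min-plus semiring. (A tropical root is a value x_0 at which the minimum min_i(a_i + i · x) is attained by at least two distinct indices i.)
Roots: {1, 4}

Each tropical root is a break point of the lower envelope of the lines y = a_i + i · x (there are 3 lines, with slopes 0, 1, ..., 2). Only the lines that attain the minimum somewhere contribute to roots; other lines are dominated. Here the surviving (envelope) indices are i = 2, i = 1, i = 0.
Intersections between consecutive envelope lines give the roots: for adjacent envelope indices i < j the intersection is x = (a_i − a_j) / (j − i). Reading off the sorted break points: {1, 4}.
Verification: at each break x_0, at least two indices attain the minimum of min_i(a_i + i · x_0).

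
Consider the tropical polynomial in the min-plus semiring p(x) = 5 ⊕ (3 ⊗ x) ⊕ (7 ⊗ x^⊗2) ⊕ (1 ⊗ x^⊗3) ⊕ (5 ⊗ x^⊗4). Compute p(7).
p(7) = 5

A tropical monomial a ⊗ x^⊗i evaluates to a + i · x. Evaluating each term at x = 7:
  Term 0 contributes 5 + 0 · 7 = 5
  Term 1 contributes 3 + 1 · 7 = 10
  Term 2 contributes 7 + 2 · 7 = 21
  Term 3 contributes 1 + 3 · 7 = 22
  Term 4 contributes 5 + 4 · 7 = 33
p(7) = ⊕ of these = min[5, 10, 21, 22, 33] = 5.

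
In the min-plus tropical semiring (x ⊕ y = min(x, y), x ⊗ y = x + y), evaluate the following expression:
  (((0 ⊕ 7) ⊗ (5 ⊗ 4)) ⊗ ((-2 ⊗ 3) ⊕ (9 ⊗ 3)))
(((0 ⊕ 7) ⊗ (5 ⊗ 4)) ⊗ ((-2 ⊗ 3) ⊕ (9 ⊗ 3))) = 10

Expand innermost to outermost. Recall ⊕ takes the minimum of its arguments and ⊗ takes their sum. Working out the expression (((0 ⊕ 7) ⊗ (5 ⊗ 4)) ⊗ ((-2 ⊗ 3) ⊕ (9 ⊗ 3))) gives 10.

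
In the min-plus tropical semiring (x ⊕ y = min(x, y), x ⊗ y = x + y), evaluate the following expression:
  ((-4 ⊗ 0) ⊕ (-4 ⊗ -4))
((-4 ⊗ 0) ⊕ (-4 ⊗ -4)) = -8

Expand innermost to outermost. Recall ⊕ takes the minimum of its arguments and ⊗ takes their sum. Working out the expression ((-4 ⊗ 0) ⊕ (-4 ⊗ -4)) gives -8.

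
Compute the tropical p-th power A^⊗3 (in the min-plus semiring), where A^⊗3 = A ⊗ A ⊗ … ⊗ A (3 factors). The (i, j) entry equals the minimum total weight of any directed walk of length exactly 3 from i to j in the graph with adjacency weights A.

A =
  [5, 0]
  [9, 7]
A^⊗3 =
  [14, 9]
  [18, 14]

Each entry (A^⊗3)_ij equals the minimum over all length-3 walks i = v_0 → v_1 → … → v_3 = j of Σ_t A[v_t][v_{t+1}]. For example, for (i, j) = (0, 1) we minimise over 4 possible intermediate vertex sequences; the minimum is 9, attained along the walk 0 → 1 → 0 → 1.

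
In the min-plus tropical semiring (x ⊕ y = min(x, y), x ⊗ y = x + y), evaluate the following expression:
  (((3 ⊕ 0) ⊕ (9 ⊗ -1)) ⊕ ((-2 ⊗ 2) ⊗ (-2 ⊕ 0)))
(((3 ⊕ 0) ⊕ (9 ⊗ -1)) ⊕ ((-2 ⊗ 2) ⊗ (-2 ⊕ 0))) = -2

Expand innermost to outermost. Recall ⊕ takes the minimum of its arguments and ⊗ takes their sum. Working out the expression (((3 ⊕ 0) ⊕ (9 ⊗ -1)) ⊕ ((-2 ⊗ 2) ⊗ (-2 ⊕ 0))) gives -2.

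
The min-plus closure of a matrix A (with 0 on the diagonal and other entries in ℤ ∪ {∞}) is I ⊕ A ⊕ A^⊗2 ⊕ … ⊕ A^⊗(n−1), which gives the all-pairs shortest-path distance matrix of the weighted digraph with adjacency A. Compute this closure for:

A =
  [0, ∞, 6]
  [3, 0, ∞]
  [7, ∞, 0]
Closure =
  [0, ∞, 6]
  [3, 0, 9]
  [7, ∞, 0]

This is the Floyd-Warshall all-pairs shortest-path computation. For each intermediate vertex k = 0, 1, …, 2, update dist[i][j] ← min(dist[i][j], dist[i][k] + dist[k][j]). The final matrix gives, for each (i, j), the minimum total weight of any directed path from i to j (possibly empty when i = j).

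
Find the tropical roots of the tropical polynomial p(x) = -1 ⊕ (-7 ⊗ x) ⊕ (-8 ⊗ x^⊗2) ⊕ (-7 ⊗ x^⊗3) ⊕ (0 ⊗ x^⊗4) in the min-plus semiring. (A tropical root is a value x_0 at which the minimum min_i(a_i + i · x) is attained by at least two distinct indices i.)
Roots: {-7, -1, 1, 6}

Each tropical root is a break point of the lower envelope of the lines y = a_i + i · x (there are 5 lines, with slopes 0, 1, ..., 4). Only the lines that attain the minimum somewhere contribute to roots; other lines are dominated. Here the surviving (envelope) indices are i = 4, i = 3, i = 2, i = 1, i = 0.
Intersections between consecutive envelope lines give the roots: for adjacent envelope indices i < j the intersection is x = (a_i − a_j) / (j − i). Reading off the sorted break points: {-7, -1, 1, 6}.
Verification: at each break x_0, at least two indices attain the minimum of min_i(a_i + i · x_0).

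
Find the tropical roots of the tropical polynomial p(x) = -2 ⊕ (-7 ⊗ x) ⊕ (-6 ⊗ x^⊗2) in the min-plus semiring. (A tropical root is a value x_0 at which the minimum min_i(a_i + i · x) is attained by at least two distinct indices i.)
Roots: {-1, 5}

Each tropical root is a break point of the lower envelope of the lines y = a_i + i · x (there are 3 lines, with slopes 0, 1, ..., 2). Only the lines that attain the minimum somewhere contribute to roots; other lines are dominated. Here the surviving (envelope) indices are i = 2, i = 1, i = 0.
Intersections between consecutive envelope lines give the roots: for adjacent envelope indices i < j the intersection is x = (a_i − a_j) / (j − i). Reading off the sorted break points: {-1, 5}.
Verification: at each break x_0, at least two indices attain the minimum of min_i(a_i + i · x_0).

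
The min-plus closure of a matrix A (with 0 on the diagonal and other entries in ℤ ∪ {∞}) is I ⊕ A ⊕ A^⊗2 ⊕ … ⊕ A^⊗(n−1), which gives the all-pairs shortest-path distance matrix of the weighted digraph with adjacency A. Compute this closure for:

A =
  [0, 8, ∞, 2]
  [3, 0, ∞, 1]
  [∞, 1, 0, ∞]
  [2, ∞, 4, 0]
Closure =
  [0, 7, 6, 2]
  [3, 0, 5, 1]
  [4, 1, 0, 2]
  [2, 5, 4, 0]

This is the Floyd-Warshall all-pairs shortest-path computation. For each intermediate vertex k = 0, 1, …, 3, update dist[i][j] ← min(dist[i][j], dist[i][k] + dist[k][j]). The final matrix gives, for each (i, j), the minimum total weight of any directed path from i to j (possibly empty when i = j).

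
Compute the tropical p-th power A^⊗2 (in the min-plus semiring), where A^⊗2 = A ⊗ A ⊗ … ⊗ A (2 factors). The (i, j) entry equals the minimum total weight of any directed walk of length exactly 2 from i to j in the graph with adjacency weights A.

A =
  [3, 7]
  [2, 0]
A^⊗2 =
  [6, 7]
  [2, 0]

Each entry (A^⊗2)_ij equals the minimum over all length-2 walks i = v_0 → v_1 → … → v_2 = j of Σ_t A[v_t][v_{t+1}]. For example, for (i, j) = (0, 1) we minimise over 2 possible intermediate vertex sequences; the minimum is 7, attained along the walk 0 → 1 → 1.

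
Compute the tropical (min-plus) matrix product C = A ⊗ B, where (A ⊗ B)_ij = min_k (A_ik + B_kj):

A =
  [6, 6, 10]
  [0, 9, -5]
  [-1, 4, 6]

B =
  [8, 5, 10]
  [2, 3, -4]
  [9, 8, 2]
A ⊗ B =
  [8, 9, 2]
  [4, 3, -3]
  [6, 4, 0]

Apply the min-plus product entry-by-entry:
  C[0][0] = min over k of (A[0][0] + B[0][0] = 6 + 8 = 14, A[0][1] + B[1][0] = 6 + 2 = 8, A[0][2] + B[2][0] = 10 + 9 = 19) = 8 (attained at k = 1)
  C[0][1] = min over k of (A[0][0] + B[0][1] = 6 + 5 = 11, A[0][1] + B[1][1] = 6 + 3 = 9, A[0][2] + B[2][1] = 10 + 8 = 18) = 9 (attained at k = 1)
  C[0][2] = min over k of (A[0][0] + B[0][2] = 6 + 10 = 16, A[0][1] + B[1][2] = 6 + -4 = 2, A[0][2] + B[2][2] = 10 + 2 = 12) = 2 (attained at k = 1)
  C[1][0] = min over k of (A[1][0] + B[0][0] = 0 + 8 = 8, A[1][1] + B[1][0] = 9 + 2 = 11, A[1][2] + B[2][0] = -5 + 9 = 4) = 4 (attained at k = 2)
  C[1][1] = min over k of (A[1][0] + B[0][1] = 0 + 5 = 5, A[1][1] + B[1][1] = 9 + 3 = 12, A[1][2] + B[2][1] = -5 + 8 = 3) = 3 (attained at k = 2)
  C[1][2] = min over k of (A[1][0] + B[0][2] = 0 + 10 = 10, A[1][1] + B[1][2] = 9 + -4 = 5, A[1][2] + B[2][2] = -5 + 2 = -3) = -3 (attained at k = 2)
  C[2][0] = min over k of (A[2][0] + B[0][0] = -1 + 8 = 7, A[2][1] + B[1][0] = 4 + 2 = 6, A[2][2] + B[2][0] = 6 + 9 = 15) = 6 (attained at k = 1)
  C[2][1] = min over k of (A[2][0] + B[0][1] = -1 + 5 = 4, A[2][1] + B[1][1] = 4 + 3 = 7, A[2][2] + B[2][1] = 6 + 8 = 14) = 4 (attained at k = 0)
  C[2][2] = min over k of (A[2][0] + B[0][2] = -1 + 10 = 9, A[2][1] + B[1][2] = 4 + -4 = 0, A[2][2] + B[2][2] = 6 + 2 = 8) = 0 (attained at k = 1)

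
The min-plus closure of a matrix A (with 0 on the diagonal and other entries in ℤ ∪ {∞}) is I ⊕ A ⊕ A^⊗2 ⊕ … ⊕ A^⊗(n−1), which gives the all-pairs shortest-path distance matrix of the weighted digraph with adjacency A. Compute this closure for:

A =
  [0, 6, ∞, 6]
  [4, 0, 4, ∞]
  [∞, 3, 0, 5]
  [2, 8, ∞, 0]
Closure =
  [0, 6, 10, 6]
  [4, 0, 4, 9]
  [7, 3, 0, 5]
  [2, 8, 12, 0]

This is the Floyd-Warshall all-pairs shortest-path computation. For each intermediate vertex k = 0, 1, …, 3, update dist[i][j] ← min(dist[i][j], dist[i][k] + dist[k][j]). The final matrix gives, for each (i, j), the minimum total weight of any directed path from i to j (possibly empty when i = j).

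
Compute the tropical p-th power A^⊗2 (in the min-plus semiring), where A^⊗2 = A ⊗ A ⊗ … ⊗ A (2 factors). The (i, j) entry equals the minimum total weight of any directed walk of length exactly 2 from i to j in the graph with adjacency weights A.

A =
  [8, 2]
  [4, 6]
A^⊗2 =
  [6, 8]
  [10, 6]

Each entry (A^⊗2)_ij equals the minimum over all length-2 walks i = v_0 → v_1 → … → v_2 = j of Σ_t A[v_t][v_{t+1}]. For example, for (i, j) = (0, 1) we minimise over 2 possible intermediate vertex sequences; the minimum is 8, attained along the walk 0 → 1 → 1.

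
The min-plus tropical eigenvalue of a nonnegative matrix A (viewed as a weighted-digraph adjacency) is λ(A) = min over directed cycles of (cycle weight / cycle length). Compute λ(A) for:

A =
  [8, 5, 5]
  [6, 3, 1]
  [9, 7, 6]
λ(A) = 3

Enumerate directed cycles and compute their means (weight / length). Sample:
  cycle 0 → 0: weight = 8, length = 1, mean = 8/1 ≈ 8.000
  cycle 1 → 1: weight = 3, length = 1, mean = 3/1 ≈ 3.000
  cycle 2 → 2: weight = 6, length = 1, mean = 6/1 ≈ 6.000
  cycle 0 → 1 → 0: weight = 11, length = 2, mean = 11/2 ≈ 5.500
  cycle 0 → 2 → 0: weight = 14, length = 2, mean = 14/2 ≈ 7.000
  cycle 1 → 0 → 1: weight = 11, length = 2, mean = 11/2 ≈ 5.500
Minimum mean = 3.000, attained e.g. along the cycle 1 → 1 with weight 3 and length 1. So λ(A) = 3/1 = 3.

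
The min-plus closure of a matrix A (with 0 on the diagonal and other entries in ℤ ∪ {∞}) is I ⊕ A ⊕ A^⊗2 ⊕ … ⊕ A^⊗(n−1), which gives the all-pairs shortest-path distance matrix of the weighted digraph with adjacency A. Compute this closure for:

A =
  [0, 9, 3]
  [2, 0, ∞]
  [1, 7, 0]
Closure =
  [0, 9, 3]
  [2, 0, 5]
  [1, 7, 0]

This is the Floyd-Warshall all-pairs shortest-path computation. For each intermediate vertex k = 0, 1, …, 2, update dist[i][j] ← min(dist[i][j], dist[i][k] + dist[k][j]). The final matrix gives, for each (i, j), the minimum total weight of any directed path from i to j (possibly empty when i = j).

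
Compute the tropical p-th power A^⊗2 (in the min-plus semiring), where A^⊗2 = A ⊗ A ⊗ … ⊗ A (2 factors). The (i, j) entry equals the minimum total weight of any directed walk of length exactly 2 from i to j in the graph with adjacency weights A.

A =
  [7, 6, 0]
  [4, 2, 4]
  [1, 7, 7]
A^⊗2 =
  [1, 7, 7]
  [5, 4, 4]
  [8, 7, 1]

Each entry (A^⊗2)_ij equals the minimum over all length-2 walks i = v_0 → v_1 → … → v_2 = j of Σ_t A[v_t][v_{t+1}]. For example, for (i, j) = (0, 2) we minimise over 3 possible intermediate vertex sequences; the minimum is 7, attained along the walk 0 → 0 → 2.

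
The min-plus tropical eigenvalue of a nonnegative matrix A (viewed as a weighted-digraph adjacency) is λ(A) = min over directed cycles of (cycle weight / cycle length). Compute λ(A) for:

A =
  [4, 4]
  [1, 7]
λ(A) = 5/2

Enumerate directed cycles and compute their means (weight / length). Sample:
  cycle 0 → 0: weight = 4, length = 1, mean = 4/1 ≈ 4.000
  cycle 1 → 1: weight = 7, length = 1, mean = 7/1 ≈ 7.000
  cycle 0 → 1 → 0: weight = 5, length = 2, mean = 5/2 ≈ 2.500
  cycle 1 → 0 → 1: weight = 5, length = 2, mean = 5/2 ≈ 2.500
Minimum mean = 2.500, attained e.g. along the cycle 0 → 1 → 0 with weight 5 and length 2. So λ(A) = 5/2 = 5/2.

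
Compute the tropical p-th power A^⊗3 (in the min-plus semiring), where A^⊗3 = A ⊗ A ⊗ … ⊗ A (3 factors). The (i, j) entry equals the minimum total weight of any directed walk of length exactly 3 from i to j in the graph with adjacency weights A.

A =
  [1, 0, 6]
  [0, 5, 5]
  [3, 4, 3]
A^⊗3 =
  [1, 0, 6]
  [0, 1, 5]
  [3, 4, 8]

Each entry (A^⊗3)_ij equals the minimum over all length-3 walks i = v_0 → v_1 → … → v_3 = j of Σ_t A[v_t][v_{t+1}]. For example, for (i, j) = (0, 2) we minimise over 9 possible intermediate vertex sequences; the minimum is 6, attained along the walk 0 → 0 → 1 → 2.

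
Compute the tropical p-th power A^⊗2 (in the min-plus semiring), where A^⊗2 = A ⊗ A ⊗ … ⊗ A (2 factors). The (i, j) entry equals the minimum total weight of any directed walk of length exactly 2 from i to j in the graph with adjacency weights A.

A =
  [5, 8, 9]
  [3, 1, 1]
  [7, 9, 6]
A^⊗2 =
  [10, 9, 9]
  [4, 2, 2]
  [12, 10, 10]

Each entry (A^⊗2)_ij equals the minimum over all length-2 walks i = v_0 → v_1 → … → v_2 = j of Σ_t A[v_t][v_{t+1}]. For example, for (i, j) = (0, 2) we minimise over 3 possible intermediate vertex sequences; the minimum is 9, attained along the walk 0 → 1 → 2.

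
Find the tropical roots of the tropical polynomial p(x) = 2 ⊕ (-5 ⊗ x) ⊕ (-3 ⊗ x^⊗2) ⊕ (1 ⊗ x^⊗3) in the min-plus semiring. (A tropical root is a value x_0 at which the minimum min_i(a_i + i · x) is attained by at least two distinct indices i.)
Roots: {-4, -2, 7}

Each tropical root is a break point of the lower envelope of the lines y = a_i + i · x (there are 4 lines, with slopes 0, 1, ..., 3). Only the lines that attain the minimum somewhere contribute to roots; other lines are dominated. Here the surviving (envelope) indices are i = 3, i = 2, i = 1, i = 0.
Intersections between consecutive envelope lines give the roots: for adjacent envelope indices i < j the intersection is x = (a_i − a_j) / (j − i). Reading off the sorted break points: {-4, -2, 7}.
Verification: at each break x_0, at least two indices attain the minimum of min_i(a_i + i · x_0).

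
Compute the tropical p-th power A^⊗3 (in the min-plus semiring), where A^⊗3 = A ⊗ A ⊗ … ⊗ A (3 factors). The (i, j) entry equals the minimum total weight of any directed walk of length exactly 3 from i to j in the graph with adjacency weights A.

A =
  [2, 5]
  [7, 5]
A^⊗3 =
  [6, 9]
  [11, 14]

Each entry (A^⊗3)_ij equals the minimum over all length-3 walks i = v_0 → v_1 → … → v_3 = j of Σ_t A[v_t][v_{t+1}]. For example, for (i, j) = (0, 1) we minimise over 4 possible intermediate vertex sequences; the minimum is 9, attained along the walk 0 → 0 → 0 → 1.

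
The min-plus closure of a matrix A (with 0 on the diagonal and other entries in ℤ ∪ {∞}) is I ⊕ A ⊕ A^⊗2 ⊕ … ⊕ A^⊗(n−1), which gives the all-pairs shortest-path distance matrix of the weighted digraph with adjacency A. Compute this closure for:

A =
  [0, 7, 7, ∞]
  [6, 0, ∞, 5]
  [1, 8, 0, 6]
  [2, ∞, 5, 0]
Closure =
  [0, 7, 7, 12]
  [6, 0, 10, 5]
  [1, 8, 0, 6]
  [2, 9, 5, 0]

This is the Floyd-Warshall all-pairs shortest-path computation. For each intermediate vertex k = 0, 1, …, 3, update dist[i][j] ← min(dist[i][j], dist[i][k] + dist[k][j]). The final matrix gives, for each (i, j), the minimum total weight of any directed path from i to j (possibly empty when i = j).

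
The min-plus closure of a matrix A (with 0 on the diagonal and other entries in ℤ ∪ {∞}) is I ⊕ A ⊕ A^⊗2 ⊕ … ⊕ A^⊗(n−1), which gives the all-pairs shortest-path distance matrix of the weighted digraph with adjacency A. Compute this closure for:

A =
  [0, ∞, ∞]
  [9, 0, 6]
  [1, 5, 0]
Closure =
  [0, ∞, ∞]
  [7, 0, 6]
  [1, 5, 0]

This is the Floyd-Warshall all-pairs shortest-path computation. For each intermediate vertex k = 0, 1, …, 2, update dist[i][j] ← min(dist[i][j], dist[i][k] + dist[k][j]). The final matrix gives, for each (i, j), the minimum total weight of any directed path from i to j (possibly empty when i = j).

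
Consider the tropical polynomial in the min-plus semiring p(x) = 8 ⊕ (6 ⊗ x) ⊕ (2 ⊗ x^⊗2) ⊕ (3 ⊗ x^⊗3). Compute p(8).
p(8) = 8

A tropical monomial a ⊗ x^⊗i evaluates to a + i · x. Evaluating each term at x = 8:
  Term 0 contributes 8 + 0 · 8 = 8
  Term 1 contributes 6 + 1 · 8 = 14
  Term 2 contributes 2 + 2 · 8 = 18
  Term 3 contributes 3 + 3 · 8 = 27
p(8) = ⊕ of these = min[8, 14, 18, 27] = 8.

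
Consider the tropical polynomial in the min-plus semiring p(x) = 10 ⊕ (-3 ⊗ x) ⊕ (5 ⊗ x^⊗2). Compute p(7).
p(7) = 4

A tropical monomial a ⊗ x^⊗i evaluates to a + i · x. Evaluating each term at x = 7:
  Term 0 contributes 10 + 0 · 7 = 10
  Term 1 contributes -3 + 1 · 7 = 4
  Term 2 contributes 5 + 2 · 7 = 19
p(7) = ⊕ of these = min[10, 4, 19] = 4.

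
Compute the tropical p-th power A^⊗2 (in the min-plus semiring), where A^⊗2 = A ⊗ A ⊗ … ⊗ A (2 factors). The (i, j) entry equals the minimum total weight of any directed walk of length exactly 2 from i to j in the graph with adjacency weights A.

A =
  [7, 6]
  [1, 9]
A^⊗2 =
  [7, 13]
  [8, 7]

Each entry (A^⊗2)_ij equals the minimum over all length-2 walks i = v_0 → v_1 → … → v_2 = j of Σ_t A[v_t][v_{t+1}]. For example, for (i, j) = (0, 1) we minimise over 2 possible intermediate vertex sequences; the minimum is 13, attained along the walk 0 → 0 → 1.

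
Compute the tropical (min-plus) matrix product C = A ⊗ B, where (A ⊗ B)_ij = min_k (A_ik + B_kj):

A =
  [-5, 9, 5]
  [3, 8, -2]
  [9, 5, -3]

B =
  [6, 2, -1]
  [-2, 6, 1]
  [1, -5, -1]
A ⊗ B =
  [1, -3, -6]
  [-1, -7, -3]
  [-2, -8, -4]

Apply the min-plus product entry-by-entry:
  C[0][0] = min over k of (A[0][0] + B[0][0] = -5 + 6 = 1, A[0][1] + B[1][0] = 9 + -2 = 7, A[0][2] + B[2][0] = 5 + 1 = 6) = 1 (attained at k = 0)
  C[0][1] = min over k of (A[0][0] + B[0][1] = -5 + 2 = -3, A[0][1] + B[1][1] = 9 + 6 = 15, A[0][2] + B[2][1] = 5 + -5 = 0) = -3 (attained at k = 0)
  C[0][2] = min over k of (A[0][0] + B[0][2] = -5 + -1 = -6, A[0][1] + B[1][2] = 9 + 1 = 10, A[0][2] + B[2][2] = 5 + -1 = 4) = -6 (attained at k = 0)
  C[1][0] = min over k of (A[1][0] + B[0][0] = 3 + 6 = 9, A[1][1] + B[1][0] = 8 + -2 = 6, A[1][2] + B[2][0] = -2 + 1 = -1) = -1 (attained at k = 2)
  C[1][1] = min over k of (A[1][0] + B[0][1] = 3 + 2 = 5, A[1][1] + B[1][1] = 8 + 6 = 14, A[1][2] + B[2][1] = -2 + -5 = -7) = -7 (attained at k = 2)
  C[1][2] = min over k of (A[1][0] + B[0][2] = 3 + -1 = 2, A[1][1] + B[1][2] = 8 + 1 = 9, A[1][2] + B[2][2] = -2 + -1 = -3) = -3 (attained at k = 2)
  C[2][0] = min over k of (A[2][0] + B[0][0] = 9 + 6 = 15, A[2][1] + B[1][0] = 5 + -2 = 3, A[2][2] + B[2][0] = -3 + 1 = -2) = -2 (attained at k = 2)
  C[2][1] = min over k of (A[2][0] + B[0][1] = 9 + 2 = 11, A[2][1] + B[1][1] = 5 + 6 = 11, A[2][2] + B[2][1] = -3 + -5 = -8) = -8 (attained at k = 2)
  C[2][2] = min over k of (A[2][0] + B[0][2] = 9 + -1 = 8, A[2][1] + B[1][2] = 5 + 1 = 6, A[2][2] + B[2][2] = -3 + -1 = -4) = -4 (attained at k = 2)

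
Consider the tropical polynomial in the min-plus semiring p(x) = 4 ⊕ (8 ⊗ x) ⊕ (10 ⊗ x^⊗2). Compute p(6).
p(6) = 4

A tropical monomial a ⊗ x^⊗i evaluates to a + i · x. Evaluating each term at x = 6:
  Term 0 contributes 4 + 0 · 6 = 4
  Term 1 contributes 8 + 1 · 6 = 14
  Term 2 contributes 10 + 2 · 6 = 22
p(6) = ⊕ of these = min[4, 14, 22] = 4.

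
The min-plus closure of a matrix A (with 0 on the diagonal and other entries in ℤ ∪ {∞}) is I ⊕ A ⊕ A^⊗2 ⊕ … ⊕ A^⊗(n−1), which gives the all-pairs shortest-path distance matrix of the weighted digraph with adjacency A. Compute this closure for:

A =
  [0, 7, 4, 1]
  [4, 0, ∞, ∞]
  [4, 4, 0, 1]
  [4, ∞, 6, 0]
Closure =
  [0, 7, 4, 1]
  [4, 0, 8, 5]
  [4, 4, 0, 1]
  [4, 10, 6, 0]

This is the Floyd-Warshall all-pairs shortest-path computation. For each intermediate vertex k = 0, 1, …, 3, update dist[i][j] ← min(dist[i][j], dist[i][k] + dist[k][j]). The final matrix gives, for each (i, j), the minimum total weight of any directed path from i to j (possibly empty when i = j).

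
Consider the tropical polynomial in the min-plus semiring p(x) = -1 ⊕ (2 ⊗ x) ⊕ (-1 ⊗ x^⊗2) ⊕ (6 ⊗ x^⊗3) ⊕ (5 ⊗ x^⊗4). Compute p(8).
p(8) = -1

A tropical monomial a ⊗ x^⊗i evaluates to a + i · x. Evaluating each term at x = 8:
  Term 0 contributes -1 + 0 · 8 = -1
  Term 1 contributes 2 + 1 · 8 = 10
  Term 2 contributes -1 + 2 · 8 = 15
  Term 3 contributes 6 + 3 · 8 = 30
  Term 4 contributes 5 + 4 · 8 = 37
p(8) = ⊕ of these = min[-1, 10, 15, 30, 37] = -1.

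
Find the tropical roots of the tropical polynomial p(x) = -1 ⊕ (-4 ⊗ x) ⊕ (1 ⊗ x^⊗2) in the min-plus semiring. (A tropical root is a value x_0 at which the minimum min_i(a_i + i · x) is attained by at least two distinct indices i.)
Roots: {-5, 3}

Each tropical root is a break point of the lower envelope of the lines y = a_i + i · x (there are 3 lines, with slopes 0, 1, ..., 2). Only the lines that attain the minimum somewhere contribute to roots; other lines are dominated. Here the surviving (envelope) indices are i = 2, i = 1, i = 0.
Intersections between consecutive envelope lines give the roots: for adjacent envelope indices i < j the intersection is x = (a_i − a_j) / (j − i). Reading off the sorted break points: {-5, 3}.
Verification: at each break x_0, at least two indices attain the minimum of min_i(a_i + i · x_0).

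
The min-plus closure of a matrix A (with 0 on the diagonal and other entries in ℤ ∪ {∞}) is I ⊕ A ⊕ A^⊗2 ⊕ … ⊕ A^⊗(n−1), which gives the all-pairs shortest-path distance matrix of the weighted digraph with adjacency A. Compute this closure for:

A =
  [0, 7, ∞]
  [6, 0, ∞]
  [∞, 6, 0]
Closure =
  [0, 7, ∞]
  [6, 0, ∞]
  [12, 6, 0]

This is the Floyd-Warshall all-pairs shortest-path computation. For each intermediate vertex k = 0, 1, …, 2, update dist[i][j] ← min(dist[i][j], dist[i][k] + dist[k][j]). The final matrix gives, for each (i, j), the minimum total weight of any directed path from i to j (possibly empty when i = j).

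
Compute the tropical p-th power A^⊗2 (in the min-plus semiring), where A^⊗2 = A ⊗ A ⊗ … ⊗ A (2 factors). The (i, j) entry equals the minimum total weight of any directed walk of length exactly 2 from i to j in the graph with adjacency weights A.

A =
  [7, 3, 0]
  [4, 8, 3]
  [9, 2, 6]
A^⊗2 =
  [7, 2, 6]
  [11, 5, 4]
  [6, 8, 5]

Each entry (A^⊗2)_ij equals the minimum over all length-2 walks i = v_0 → v_1 → … → v_2 = j of Σ_t A[v_t][v_{t+1}]. For example, for (i, j) = (0, 2) we minimise over 3 possible intermediate vertex sequences; the minimum is 6, attained along the walk 0 → 1 → 2.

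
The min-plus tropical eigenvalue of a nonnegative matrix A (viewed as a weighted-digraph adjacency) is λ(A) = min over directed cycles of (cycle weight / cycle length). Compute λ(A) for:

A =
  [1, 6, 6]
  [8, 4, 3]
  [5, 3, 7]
λ(A) = 1

Enumerate directed cycles and compute their means (weight / length). Sample:
  cycle 0 → 0: weight = 1, length = 1, mean = 1/1 ≈ 1.000
  cycle 1 → 1: weight = 4, length = 1, mean = 4/1 ≈ 4.000
  cycle 2 → 2: weight = 7, length = 1, mean = 7/1 ≈ 7.000
  cycle 0 → 1 → 0: weight = 14, length = 2, mean = 14/2 ≈ 7.000
  cycle 0 → 2 → 0: weight = 11, length = 2, mean = 11/2 ≈ 5.500
  cycle 1 → 0 → 1: weight = 14, length = 2, mean = 14/2 ≈ 7.000
Minimum mean = 1.000, attained e.g. along the cycle 0 → 0 with weight 1 and length 1. So λ(A) = 1/1 = 1.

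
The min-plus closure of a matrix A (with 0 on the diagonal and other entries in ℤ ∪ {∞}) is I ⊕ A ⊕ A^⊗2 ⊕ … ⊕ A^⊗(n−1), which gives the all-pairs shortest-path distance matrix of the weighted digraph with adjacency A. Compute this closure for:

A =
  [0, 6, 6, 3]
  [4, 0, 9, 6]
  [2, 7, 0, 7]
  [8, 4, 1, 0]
Closure =
  [0, 6, 4, 3]
  [4, 0, 7, 6]
  [2, 7, 0, 5]
  [3, 4, 1, 0]

This is the Floyd-Warshall all-pairs shortest-path computation. For each intermediate vertex k = 0, 1, …, 3, update dist[i][j] ← min(dist[i][j], dist[i][k] + dist[k][j]). The final matrix gives, for each (i, j), the minimum total weight of any directed path from i to j (possibly empty when i = j).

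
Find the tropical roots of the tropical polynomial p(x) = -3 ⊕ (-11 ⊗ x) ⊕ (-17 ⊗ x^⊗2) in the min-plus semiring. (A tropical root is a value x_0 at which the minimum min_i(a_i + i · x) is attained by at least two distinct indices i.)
Roots: {6, 8}

Each tropical root is a break point of the lower envelope of the lines y = a_i + i · x (there are 3 lines, with slopes 0, 1, ..., 2). Only the lines that attain the minimum somewhere contribute to roots; other lines are dominated. Here the surviving (envelope) indices are i = 2, i = 1, i = 0.
Intersections between consecutive envelope lines give the roots: for adjacent envelope indices i < j the intersection is x = (a_i − a_j) / (j − i). Reading off the sorted break points: {6, 8}.
Verification: at each break x_0, at least two indices attain the minimum of min_i(a_i + i · x_0).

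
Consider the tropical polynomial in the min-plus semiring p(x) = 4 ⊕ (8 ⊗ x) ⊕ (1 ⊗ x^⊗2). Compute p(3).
p(3) = 4

A tropical monomial a ⊗ x^⊗i evaluates to a + i · x. Evaluating each term at x = 3:
  Term 0 contributes 4 + 0 · 3 = 4
  Term 1 contributes 8 + 1 · 3 = 11
  Term 2 contributes 1 + 2 · 3 = 7
p(3) = ⊕ of these = min[4, 11, 7] = 4.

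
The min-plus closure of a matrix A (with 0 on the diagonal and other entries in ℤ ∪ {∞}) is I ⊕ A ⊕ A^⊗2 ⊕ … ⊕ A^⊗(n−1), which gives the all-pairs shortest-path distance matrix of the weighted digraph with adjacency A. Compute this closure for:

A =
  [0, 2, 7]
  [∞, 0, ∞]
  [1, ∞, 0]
Closure =
  [0, 2, 7]
  [∞, 0, ∞]
  [1, 3, 0]

This is the Floyd-Warshall all-pairs shortest-path computation. For each intermediate vertex k = 0, 1, …, 2, update dist[i][j] ← min(dist[i][j], dist[i][k] + dist[k][j]). The final matrix gives, for each (i, j), the minimum total weight of any directed path from i to j (possibly empty when i = j).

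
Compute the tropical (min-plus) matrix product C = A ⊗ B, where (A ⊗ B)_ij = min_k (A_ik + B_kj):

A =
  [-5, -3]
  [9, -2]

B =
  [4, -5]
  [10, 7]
A ⊗ B =
  [-1, -10]
  [8, 4]

Apply the min-plus product entry-by-entry:
  C[0][0] = min over k of (A[0][0] + B[0][0] = -5 + 4 = -1, A[0][1] + B[1][0] = -3 + 10 = 7) = -1 (attained at k = 0)
  C[0][1] = min over k of (A[0][0] + B[0][1] = -5 + -5 = -10, A[0][1] + B[1][1] = -3 + 7 = 4) = -10 (attained at k = 0)
  C[1][0] = min over k of (A[1][0] + B[0][0] = 9 + 4 = 13, A[1][1] + B[1][0] = -2 + 10 = 8) = 8 (attained at k = 1)
  C[1][1] = min over k of (A[1][0] + B[0][1] = 9 + -5 = 4, A[1][1] + B[1][1] = -2 + 7 = 5) = 4 (attained at k = 0)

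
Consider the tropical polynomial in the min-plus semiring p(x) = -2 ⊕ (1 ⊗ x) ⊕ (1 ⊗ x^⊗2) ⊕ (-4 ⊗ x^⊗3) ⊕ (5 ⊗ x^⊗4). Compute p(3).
p(3) = -2

A tropical monomial a ⊗ x^⊗i evaluates to a + i · x. Evaluating each term at x = 3:
  Term 0 contributes -2 + 0 · 3 = -2
  Term 1 contributes 1 + 1 · 3 = 4
  Term 2 contributes 1 + 2 · 3 = 7
  Term 3 contributes -4 + 3 · 3 = 5
  Term 4 contributes 5 + 4 · 3 = 17
p(3) = ⊕ of these = min[-2, 4, 7, 5, 17] = -2.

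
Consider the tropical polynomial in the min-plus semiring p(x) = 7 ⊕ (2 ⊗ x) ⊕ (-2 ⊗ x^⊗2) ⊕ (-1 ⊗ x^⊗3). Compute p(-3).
p(-3) = -10

A tropical monomial a ⊗ x^⊗i evaluates to a + i · x. Evaluating each term at x = -3:
  Term 0 contributes 7 + 0 · -3 = 7
  Term 1 contributes 2 + 1 · -3 = -1
  Term 2 contributes -2 + 2 · -3 = -8
  Term 3 contributes -1 + 3 · -3 = -10
p(-3) = ⊕ of these = min[7, -1, -8, -10] = -10.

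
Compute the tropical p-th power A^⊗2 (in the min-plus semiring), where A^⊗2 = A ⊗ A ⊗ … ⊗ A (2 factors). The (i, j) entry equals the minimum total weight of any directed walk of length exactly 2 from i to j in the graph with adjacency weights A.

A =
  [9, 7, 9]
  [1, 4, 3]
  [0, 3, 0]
A^⊗2 =
  [8, 11, 9]
  [3, 6, 3]
  [0, 3, 0]

Each entry (A^⊗2)_ij equals the minimum over all length-2 walks i = v_0 → v_1 → … → v_2 = j of Σ_t A[v_t][v_{t+1}]. For example, for (i, j) = (0, 2) we minimise over 3 possible intermediate vertex sequences; the minimum is 9, attained along the walk 0 → 2 → 2.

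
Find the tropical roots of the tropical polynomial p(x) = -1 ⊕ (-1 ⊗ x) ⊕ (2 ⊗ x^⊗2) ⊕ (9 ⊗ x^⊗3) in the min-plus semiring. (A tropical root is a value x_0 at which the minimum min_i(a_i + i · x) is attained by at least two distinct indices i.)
Roots: {-7, -3, 0}

Each tropical root is a break point of the lower envelope of the lines y = a_i + i · x (there are 4 lines, with slopes 0, 1, ..., 3). Only the lines that attain the minimum somewhere contribute to roots; other lines are dominated. Here the surviving (envelope) indices are i = 3, i = 2, i = 1, i = 0.
Intersections between consecutive envelope lines give the roots: for adjacent envelope indices i < j the intersection is x = (a_i − a_j) / (j − i). Reading off the sorted break points: {-7, -3, 0}.
Verification: at each break x_0, at least two indices attain the minimum of min_i(a_i + i · x_0).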